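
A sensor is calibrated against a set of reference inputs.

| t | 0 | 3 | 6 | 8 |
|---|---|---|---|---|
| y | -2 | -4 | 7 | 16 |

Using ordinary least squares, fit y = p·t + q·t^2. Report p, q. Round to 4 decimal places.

Setting ∂/∂p … = 0 gives: 109·p + 755·q = 158;  755·p + 5473·q = 1240.
Determinant 109·5473 − 755² = 26532.
p = (158·5473 − 755·1240)/26532 = -11911/4422; q = (109·1240 − 755·158)/26532 = 2645/4422.

p = -2.6936, q = 0.5981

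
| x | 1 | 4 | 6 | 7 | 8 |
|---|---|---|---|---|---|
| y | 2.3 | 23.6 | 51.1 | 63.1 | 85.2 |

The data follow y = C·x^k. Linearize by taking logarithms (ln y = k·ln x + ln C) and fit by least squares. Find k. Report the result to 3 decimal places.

Let Y = ln y. Fitting Y = k·ln x + ln C by least squares:
Σln x = 7.2034, Σ(ln x)² = 13.2429, Σln y = 16.5177, Σln x·ln y = 28.7392.
Equations: 13.2429·k + 7.2034·ln C = 28.7392;  7.2034·k + 5·ln C = 16.5177.
Slope k = (n·Σln x·ln y − Σln x·Σln y)/(n·Σ(ln x)² − (Σln x)²) = (5·28.7392 − 7.2034·16.5177)/14.3252 = 1.72510; ln C = (Σln y − k·Σln x)/n = 0.81821.

k = 1.725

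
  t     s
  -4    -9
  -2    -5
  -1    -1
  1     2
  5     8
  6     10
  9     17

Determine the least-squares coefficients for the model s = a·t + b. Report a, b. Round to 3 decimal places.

a = 1.897, b = -0.651

From the data, Σt·t = 164, Σt = 14, Σ1 = 7.
Right-hand side: Σt·s = 302, Σs = 22.
So AᵀA·[a, b]ᵀ = Aᵀs: [[164, 14]; [14, 7]]·[a, b]ᵀ = [302, 22]ᵀ.
Eliminating b: 7·(row 1) − 14·(row 2) gives 952·a = 7·302 − 14·22 = 1806, so a = 129/68.
Then b = (22 − 14·(129/68))/7 = -155/238.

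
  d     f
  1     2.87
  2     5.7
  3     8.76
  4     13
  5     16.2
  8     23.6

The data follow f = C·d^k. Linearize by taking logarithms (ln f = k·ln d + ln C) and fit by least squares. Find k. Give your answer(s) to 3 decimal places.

Linearized form: ln f = k·ln d + ln C. From the 6 transformed points,
XᵀX = [[10.5236, 6.8669]; [6.8669, 6]], rhs = [18.2023, 13.4762]ᵀ  (here Σln d = 6.8669, Σ(ln d)² = 10.5236, Σln f = 13.4762, Σln d·ln f = 18.2023).
Solving (det = 15.9867): k = 1.04298, ln C = 1.05235.

k = 1.043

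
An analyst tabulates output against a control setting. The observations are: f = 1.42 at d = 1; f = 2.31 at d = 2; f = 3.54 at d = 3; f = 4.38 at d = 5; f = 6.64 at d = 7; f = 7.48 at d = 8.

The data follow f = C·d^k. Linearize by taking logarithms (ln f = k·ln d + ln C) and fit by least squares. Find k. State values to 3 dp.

With ln fᵢ as the transformed response and ln dᵢ as the regressor:
XᵀX = [[12.3883, 7.4265]; [7.4265, 6]], rhs = [12.2145, 7.8344]ᵀ  (here Σln d = 7.4265, Σ(ln d)² = 12.3883, Σln f = 7.8344, Σln d·ln f = 12.2145).
Solving (det = 19.1764): k = 0.78764, ln C = 0.33082.

k = 0.788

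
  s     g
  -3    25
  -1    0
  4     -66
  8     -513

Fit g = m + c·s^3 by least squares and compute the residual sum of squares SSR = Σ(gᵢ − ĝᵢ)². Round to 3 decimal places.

Normal-equation sums: Σ1 = 4, Σs^3 = 548, Σs^3·s^3 = 266970.
For Xᵀg: Σg = -554, Σs^3·g = -267555.
Normal equations: [[4, 548]; [548, 266970]]·[m, c]ᵀ = [-554, -267555]ᵀ.
Eliminating c: 266970·(row 1) − 548·(row 2) gives 767576·m = 266970·(-554) − 548·(-267555) = -1281240, so m = -160155/95947.
Then c = ((-267555) − 548·(-160155/95947))/266970 = -191657/191894.
Residuals: -57079/191894, 128653/191894, -39323/95947, 3536/95947; SSR = 135725/191894.

SSR = 0.707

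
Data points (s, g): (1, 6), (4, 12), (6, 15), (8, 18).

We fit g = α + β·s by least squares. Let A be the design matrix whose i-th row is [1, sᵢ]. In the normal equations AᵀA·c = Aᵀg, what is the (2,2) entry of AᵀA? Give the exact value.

Row 2 ↔ basis s, column 2 ↔ basis s, so (AᵀA)_{2,2} = Σᵢ (s)·(s) = (1)·(1) + (4)·(4) + (6)·(6) + (8)·(8) = 117.

117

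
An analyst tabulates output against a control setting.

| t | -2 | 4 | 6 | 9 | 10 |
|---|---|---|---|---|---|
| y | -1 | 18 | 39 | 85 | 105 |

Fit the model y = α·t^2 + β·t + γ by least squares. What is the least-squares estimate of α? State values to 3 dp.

The normal system AᵀA·[α, β, γ]ᵀ = Aᵀy is [[18129, 2001, 237]; [2001, 237, 27]; [237, 27, 5]]·[α, β, γ]ᵀ = [19073, 2123, 246]ᵀ.
Row-reducing yields α = 28601/30198, β = 12311/10066, γ = -1652/719.

α = 0.947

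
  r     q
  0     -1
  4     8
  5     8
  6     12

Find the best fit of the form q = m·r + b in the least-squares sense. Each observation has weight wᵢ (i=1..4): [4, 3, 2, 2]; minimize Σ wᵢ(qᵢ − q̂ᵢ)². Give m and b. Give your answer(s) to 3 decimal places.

Sums needed: Σwᵢ·r·r = 170, Σwᵢ·r = 34, Σwᵢ·1 = 11.
Moment sums: Σwᵢ·r·q = 320, Σwᵢ·q = 60.
Eliminating b: 11·(row 1) − 34·(row 2) gives 714·m = 11·320 − 34·60 = 1480, so m = 740/357.
Then b = (60 − 34·(740/357))/11 = -20/21.

m = 2.073, b = -0.952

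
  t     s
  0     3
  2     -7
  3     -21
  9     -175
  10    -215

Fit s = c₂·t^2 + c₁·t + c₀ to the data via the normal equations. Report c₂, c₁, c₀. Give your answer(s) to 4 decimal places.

c₂ = -2.0070, c₁ = -1.7585, c₀ = 3.3125

The normal equations are: 16658·c₂ + 1764·c₁ + 194·c₀ = -35892;  1764·c₂ + 194·c₁ + 24·c₀ = -3802;  194·c₂ + 24·c₁ + 5·c₀ = -415.
(Σt^2·t^2 = 16658, Σt^2·t = 1764, Σt^2 = 194, Σt·t = 194, Σt = 24, Σ1 = 5, Σt^2·s = -35892, Σt·s = -3802, Σs = -415.)
Solving the 3×3 system (Gaussian elimination) gives c₂ = -65105/32439, c₁ = -19015/10813, c₀ = 107453/32439.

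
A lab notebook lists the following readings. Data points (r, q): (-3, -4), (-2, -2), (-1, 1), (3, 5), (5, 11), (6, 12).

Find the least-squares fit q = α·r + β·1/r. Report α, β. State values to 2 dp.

α = 2.13, β = -3.61

Forming MᵀM = [[84, 6]; [6, 77/50]] and Mᵀq = [157, 36/5]ᵀ gives MᵀM·[α, β]ᵀ = Mᵀq.
det = 84·(77/50) − 6² = 2334/25.
α = (157·(77/50) − 6·(36/5))/(2334/25) = 9929/4668; β = (84·(36/5) − 6·157)/(2334/25) = -1405/389.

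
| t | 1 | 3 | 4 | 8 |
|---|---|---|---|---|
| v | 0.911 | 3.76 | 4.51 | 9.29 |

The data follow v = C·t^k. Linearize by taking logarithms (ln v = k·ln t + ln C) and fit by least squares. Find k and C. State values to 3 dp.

With ln vᵢ as the transformed response and ln tᵢ as the regressor:
AᵀA = [[7.4528, 4.5643]; [4.5643, 4]], rhs = [8.1781, 4.9664]ᵀ  (here Σln t = 4.5643, Σ(ln t)² = 7.4528, Σln v = 4.9664, Σln t·ln v = 8.1781).
Δ = 7.4528·4 − (4.5643)² = 8.9781; k = (8.1781·4 − 4.5643·4.9664)/8.9781 = 1.11872, ln C = (7.4528·4.9664 − 4.5643·8.1781)/8.9781 = -0.03495, so C = exp(-0.03495) = 0.96565.

k = 1.119, C = 0.966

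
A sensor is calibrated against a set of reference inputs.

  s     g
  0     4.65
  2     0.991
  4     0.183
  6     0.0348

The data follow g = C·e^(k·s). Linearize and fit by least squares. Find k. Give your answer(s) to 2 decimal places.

Linearized form: ln g = k·s + ln C. From the 4 transformed points,
Σs = 12.0000, Σ(s)² = 56.0000, Σln g = -3.5286, Σs·ln g = -26.9600.
Normal system: [[56.0000, 12.0000]; [12.0000, 4]]·[k, ln C]ᵀ = [-26.9600, -3.5286]ᵀ.
Slope k = (n·Σs·ln g − Σs·Σln g)/(n·Σ(s)² − (Σs)²) = (4·-26.9600 − 12.0000·-3.5286)/80.0000 = -0.81871; ln C = (Σln g − k·Σs)/n = 1.57399.

k = -0.82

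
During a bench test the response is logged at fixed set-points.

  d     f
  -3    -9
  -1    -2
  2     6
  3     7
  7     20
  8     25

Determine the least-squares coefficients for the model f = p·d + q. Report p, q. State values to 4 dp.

p = 2.9643, q = -0.0714

AᵀA·[p, q]ᵀ = Aᵀf reads: 136·p + 16·q = 402;  16·p + 6·q = 47.
det = 136·6 − 16² = 560.
p = (402·6 − 16·47)/560 = 83/28; q = (136·47 − 16·402)/560 = -1/14.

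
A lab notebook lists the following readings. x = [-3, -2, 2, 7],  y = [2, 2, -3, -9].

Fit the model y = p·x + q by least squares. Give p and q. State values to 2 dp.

p = -1.15, q = -0.85

MᵀM·[p, q]ᵀ = Mᵀy reads: 66·p + 4·q = -79;  4·p + 4·q = -8.
(Σx·x = 66, Σx = 4, Σ1 = 4, Σx·y = -79, Σy = -8.)
det = 66·4 − 4² = 248.
p = ((-79)·4 − 4·(-8))/248 = -71/62; q = (66·(-8) − 4·(-79))/248 = -53/62.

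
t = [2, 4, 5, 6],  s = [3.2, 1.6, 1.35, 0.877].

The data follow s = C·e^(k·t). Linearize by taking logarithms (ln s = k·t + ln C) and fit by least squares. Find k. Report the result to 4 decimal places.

k = -0.3131

Let Y = ln s. Fitting Y = k·t + ln C by least squares:
Σt = 17.0000, Σ(t)² = 81.0000, Σln s = 1.8020, Σt·ln s = 4.9193.
Equations: 81.0000·k + 17.0000·ln C = 4.9193;  17.0000·k + 4·ln C = 1.8020.
Slope k = (n·Σt·ln s − Σt·Σln s)/(n·Σ(t)² − (Σt)²) = (4·4.9193 − 17.0000·1.8020)/35.0000 = -0.31305; ln C = (Σln s − k·Σt)/n = 1.78097.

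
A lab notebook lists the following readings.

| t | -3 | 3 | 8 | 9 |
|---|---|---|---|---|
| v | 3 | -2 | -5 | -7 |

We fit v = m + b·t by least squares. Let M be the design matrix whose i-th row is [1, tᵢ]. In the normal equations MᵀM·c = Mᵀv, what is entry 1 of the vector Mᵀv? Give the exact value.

-11

Entry 1 ↔ basis 1, so (Mᵀv)_{1} = Σᵢ vᵢ = (1)·(3) + (1)·(-2) + (1)·(-5) + (1)·(-7) = -11.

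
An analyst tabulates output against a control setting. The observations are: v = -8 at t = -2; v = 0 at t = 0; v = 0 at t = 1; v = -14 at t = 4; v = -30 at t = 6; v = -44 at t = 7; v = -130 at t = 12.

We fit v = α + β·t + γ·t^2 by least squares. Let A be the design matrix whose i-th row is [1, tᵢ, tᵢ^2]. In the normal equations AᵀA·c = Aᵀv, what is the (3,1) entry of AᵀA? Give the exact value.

250

Row 3 ↔ basis t^2, column 1 ↔ basis 1, so (AᵀA)_{3,1} = Σᵢ t^2 = (4)·(1) + (0)·(1) + (1)·(1) + (16)·(1) + (36)·(1) + (49)·(1) + (144)·(1) = 250.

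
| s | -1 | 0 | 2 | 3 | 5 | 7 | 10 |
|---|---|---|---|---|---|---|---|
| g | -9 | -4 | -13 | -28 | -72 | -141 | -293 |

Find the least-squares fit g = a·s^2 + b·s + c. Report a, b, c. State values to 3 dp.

With design matrix X, XᵀX = [[13124, 1502, 188]; [1502, 188, 26]; [188, 26, 7]] and Xᵀg = [-38322, -4378, -560]ᵀ.
Solving the 3×3 system (Gaussian elimination) gives a = -492983/161553, b = 273095/161553, c = -232826/53851.

a = -3.052, b = 1.690, c = -4.324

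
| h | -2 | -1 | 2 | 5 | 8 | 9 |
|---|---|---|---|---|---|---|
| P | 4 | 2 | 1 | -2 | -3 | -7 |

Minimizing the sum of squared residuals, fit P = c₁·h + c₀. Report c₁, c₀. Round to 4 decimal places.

c₁ = -0.8294, c₀ = 2.0695

Compute the Gram sums: Σh·h = 179, Σh = 21, Σ1 = 6.
Right-hand side: Σh·P = -105, ΣP = -5.
Normal equations: [[179, 21]; [21, 6]]·[c₁, c₀]ᵀ = [-105, -5]ᵀ.
Eliminating c₀: 6·(row 1) − 21·(row 2) gives 633·c₁ = 6·(-105) − 21·(-5) = -525, so c₁ = -175/211.
Then c₀ = ((-5) − 21·(-175/211))/6 = 1310/633.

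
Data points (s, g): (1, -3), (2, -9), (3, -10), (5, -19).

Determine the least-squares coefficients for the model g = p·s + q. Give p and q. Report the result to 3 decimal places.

Entries of XᵀX: Σs·s = 39, Σs = 11, Σ1 = 4.
For Xᵀg: Σs·g = -146, Σg = -41.
Determinant 39·4 − 11² = 35.
p = ((-146)·4 − 11·(-41))/35 = -19/5; q = (39·(-41) − 11·(-146))/35 = 1/5.

p = -3.800, q = 0.200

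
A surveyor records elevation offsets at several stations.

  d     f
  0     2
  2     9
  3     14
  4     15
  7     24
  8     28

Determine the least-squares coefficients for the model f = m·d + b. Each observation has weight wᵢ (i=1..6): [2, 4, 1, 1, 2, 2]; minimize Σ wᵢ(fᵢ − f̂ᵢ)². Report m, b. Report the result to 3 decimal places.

With design matrix M, MᵀWM = [[267, 45]; [45, 12]] and MᵀWf = [958, 173]ᵀ.
Determinant 267·12 − 45² = 1179.
m = (958·12 − 45·173)/1179 = 1237/393; b = (267·173 − 45·958)/1179 = 1027/393.

m = 3.148, b = 2.613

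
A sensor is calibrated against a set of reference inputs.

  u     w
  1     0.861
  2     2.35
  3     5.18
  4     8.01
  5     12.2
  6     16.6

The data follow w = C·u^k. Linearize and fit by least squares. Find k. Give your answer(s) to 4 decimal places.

With ln wᵢ as the transformed response and ln uᵢ as the regressor:
XᵀX = [[9.4099, 6.5793]; [6.5793, 6]], rhs = [14.3434, 9.7411]ᵀ  (here Σln u = 6.5793, Σ(ln u)² = 9.4099, Σln w = 9.7411, Σln u·ln w = 14.3434).
Slope k = (n·Σln u·ln w − Σln u·Σln w)/(n·Σ(ln u)² − (Σln u)²) = (6·14.3434 − 6.5793·9.7411)/13.1729 = 1.66791; ln C = (Σln w − k·Σln u)/n = -0.20541.

k = 1.6679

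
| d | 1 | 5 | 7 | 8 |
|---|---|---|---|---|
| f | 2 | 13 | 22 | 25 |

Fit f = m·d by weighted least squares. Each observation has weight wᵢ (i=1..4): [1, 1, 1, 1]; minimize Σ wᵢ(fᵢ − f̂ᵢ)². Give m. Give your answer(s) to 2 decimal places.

m = 3.03

The normal equations are: 139·m = 421.
(Σwᵢ·d·d = 139, Σwᵢ·d·f = 421.)
m = 421/139 = 3.02878.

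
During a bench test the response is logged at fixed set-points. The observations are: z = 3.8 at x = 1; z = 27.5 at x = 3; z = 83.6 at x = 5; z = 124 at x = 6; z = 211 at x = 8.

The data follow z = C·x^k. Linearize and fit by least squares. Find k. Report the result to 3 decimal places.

k = 1.946

Taking logs, ln z = k·ln x + ln C, so regress ln z on ln x.
AᵀA = [[11.3317, 6.5793]; [6.5793, 5]], rhs = [30.5301, 19.2474]ᵀ  (here Σln x = 6.5793, Σ(ln x)² = 11.3317, Σln z = 19.2474, Σln x·ln z = 30.5301).
Solving (det = 13.3720): k = 1.94565, ln C = 1.28930.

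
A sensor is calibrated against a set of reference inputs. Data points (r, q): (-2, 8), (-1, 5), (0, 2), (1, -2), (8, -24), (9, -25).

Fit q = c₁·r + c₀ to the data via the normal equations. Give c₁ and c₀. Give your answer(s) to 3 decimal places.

c₁ = -3.084, c₀ = 1.709

Setting ∂/∂c₁ … = 0 gives: 151·c₁ + 15·c₀ = -440;  15·c₁ + 6·c₀ = -36.
Δ = 151·6 − 15² = 681.
c₁ = ((-440)·6 − 15·(-36))/681 = -700/227; c₀ = (151·(-36) − 15·(-440))/681 = 388/227.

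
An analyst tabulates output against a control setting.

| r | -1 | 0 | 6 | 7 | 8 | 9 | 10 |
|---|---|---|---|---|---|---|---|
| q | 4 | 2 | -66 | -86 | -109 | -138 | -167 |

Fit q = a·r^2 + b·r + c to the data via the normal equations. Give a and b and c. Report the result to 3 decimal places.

The normal system MᵀM·[a, b, c]ᵀ = Mᵀq is [[24355, 2799, 331]; [2799, 331, 39]; [331, 39, 7]]·[a, b, c]ᵀ = [-41440, -4786, -560]ᵀ.
Row-reducing yields a = -96577/68208, b = -62781/22736, c = 39853/17052.

a = -1.416, b = -2.761, c = 2.337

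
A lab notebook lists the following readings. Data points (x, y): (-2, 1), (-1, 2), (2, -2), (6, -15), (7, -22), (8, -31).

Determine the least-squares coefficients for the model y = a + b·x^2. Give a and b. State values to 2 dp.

a = 2.05, b = -0.50

Normal-equation sums: Σ1 = 6, Σx^2 = 158, Σx^2·x^2 = 7826.
Moment sums: Σy = -67, Σx^2·y = -3604.
det = 6·7826 − 158² = 21992.
a = ((-67)·7826 − 158·(-3604))/21992 = 22545/10996; b = (6·(-3604) − 158·(-67))/21992 = -5519/10996.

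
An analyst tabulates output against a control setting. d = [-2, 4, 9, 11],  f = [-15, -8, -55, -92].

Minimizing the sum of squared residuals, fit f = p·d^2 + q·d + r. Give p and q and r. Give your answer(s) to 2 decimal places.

The normal equations are: 21474·p + 2116·q + 222·r = -15775;  2116·p + 222·q + 22·r = -1509;  222·p + 22·q + 4·r = -170.
Solving the 3×3 system (Gaussian elimination) gives p = -63305/61714, q = 210239/61714, r = -132866/30857.

p = -1.03, q = 3.41, r = -4.31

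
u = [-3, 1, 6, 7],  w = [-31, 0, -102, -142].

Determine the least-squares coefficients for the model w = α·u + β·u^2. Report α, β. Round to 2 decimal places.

α = 1.29, β = -3.07

Compute the Gram sums: Σu·u = 95, Σu·u^2 = 533, Σu^2·u^2 = 3779.
Moment sums: Σu·w = -1513, Σu^2·w = -10909.
Normal equations: [[95, 533]; [533, 3779]]·[α, β]ᵀ = [-1513, -10909]ᵀ.
Determinant 95·3779 − 533² = 74916.
α = ((-1513)·3779 − 533·(-10909))/74916 = 16145/12486; β = (95·(-10909) − 533·(-1513))/74916 = -38321/12486.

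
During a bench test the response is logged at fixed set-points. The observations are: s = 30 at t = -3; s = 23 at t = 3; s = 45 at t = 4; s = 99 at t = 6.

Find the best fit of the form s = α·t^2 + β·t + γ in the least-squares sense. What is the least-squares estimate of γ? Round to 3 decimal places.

γ = 1.037

Setting ∂/∂α … = 0 gives: 1714·α + 280·β + 70·γ = 4761;  280·α + 70·β + 10·γ = 753;  70·α + 10·β + 4·γ = 197.
(Σt^2·t^2 = 1714, Σt^2·t = 280, Σt^2 = 70, Σt·t = 70, Σt = 10, Σ1 = 4, Σt^2·s = 4761, Σt·s = 753, Σs = 197.)
Row-reducing yields α = 2117/732, β = -3511/3660, γ = 253/244.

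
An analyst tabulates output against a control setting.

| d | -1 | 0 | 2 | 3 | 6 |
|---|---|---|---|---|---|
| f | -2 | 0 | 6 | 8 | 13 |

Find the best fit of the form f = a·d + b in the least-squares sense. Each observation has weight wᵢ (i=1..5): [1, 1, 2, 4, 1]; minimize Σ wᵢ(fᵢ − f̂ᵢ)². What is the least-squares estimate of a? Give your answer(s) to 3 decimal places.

Entries of XᵀWX: Σwᵢ·d·d = 81, Σwᵢ·d = 21, Σwᵢ·1 = 9.
For XᵀWf: Σwᵢ·d·f = 200, Σwᵢ·f = 55.
Normal equations: [[81, 21]; [21, 9]]·[a, b]ᵀ = [200, 55]ᵀ.
det = 81·9 − 21² = 288.
a = (200·9 − 21·55)/288 = 215/96; b = (81·55 − 21·200)/288 = 85/96.

a = 2.240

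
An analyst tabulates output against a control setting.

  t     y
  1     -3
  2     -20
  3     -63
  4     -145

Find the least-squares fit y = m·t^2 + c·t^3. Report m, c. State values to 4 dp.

Normal-equation sums: Σt^2·t^2 = 354, Σt^2·t^3 = 1300, Σt^3·t^3 = 4890.
Right-hand side: Σt^2·y = -2970, Σt^3·y = -11144.
Normal equations: [[354, 1300]; [1300, 4890]]·[m, c]ᵀ = [-2970, -11144]ᵀ.
Eliminating c: 4890·(row 1) − 1300·(row 2) gives 41060·m = 4890·(-2970) − 1300·(-11144) = -36100, so m = -1805/2053.
Then c = ((-11144) − 1300·(-1805/2053))/4890 = -20994/10265.

m = -0.8792, c = -2.0452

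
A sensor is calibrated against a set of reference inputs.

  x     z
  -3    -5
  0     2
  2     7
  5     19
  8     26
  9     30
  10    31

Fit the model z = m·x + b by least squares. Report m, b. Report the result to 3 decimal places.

Normal-equation sums: Σx·x = 283, Σx = 31, Σ1 = 7.
For Aᵀz: Σx·z = 912, Σz = 110.
So AᵀA·[m, b]ᵀ = Aᵀz: [[283, 31]; [31, 7]]·[m, b]ᵀ = [912, 110]ᵀ.
Eliminating b: 7·(row 1) − 31·(row 2) gives 1020·m = 7·912 − 31·110 = 2974, so m = 1487/510.
Then b = (110 − 31·(1487/510))/7 = 1429/510.

m = 2.916, b = 2.802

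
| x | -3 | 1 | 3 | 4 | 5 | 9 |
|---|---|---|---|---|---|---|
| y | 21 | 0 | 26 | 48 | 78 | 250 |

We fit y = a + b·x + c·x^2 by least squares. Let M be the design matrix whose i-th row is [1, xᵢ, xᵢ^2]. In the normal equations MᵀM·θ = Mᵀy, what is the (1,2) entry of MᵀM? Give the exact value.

Row 1 ↔ basis 1, column 2 ↔ basis x, so (MᵀM)_{1,2} = Σᵢ x = (1)·(-3) + (1)·(1) + (1)·(3) + (1)·(4) + (1)·(5) + (1)·(9) = 19.

19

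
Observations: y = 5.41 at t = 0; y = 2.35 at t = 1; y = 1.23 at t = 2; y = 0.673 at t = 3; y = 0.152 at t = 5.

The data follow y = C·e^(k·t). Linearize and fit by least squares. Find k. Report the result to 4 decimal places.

k = -0.7008

Taking logs, ln y = k·t + ln C, so regress ln y on t.
Over the data: Σt = 11.0000, Σ(t)² = 39.0000, Σln y = 0.4698, Σt·ln y = -9.3390.
Normal system: [[39.0000, 11.0000]; [11.0000, 5]]·[k, ln C]ᵀ = [-9.3390, 0.4698]ᵀ.
Slope k = (n·Σt·ln y − Σt·Σln y)/(n·Σ(t)² − (Σt)²) = (5·-9.3390 − 11.0000·0.4698)/74.0000 = -0.70085; ln C = (Σln y − k·Σt)/n = 1.63582.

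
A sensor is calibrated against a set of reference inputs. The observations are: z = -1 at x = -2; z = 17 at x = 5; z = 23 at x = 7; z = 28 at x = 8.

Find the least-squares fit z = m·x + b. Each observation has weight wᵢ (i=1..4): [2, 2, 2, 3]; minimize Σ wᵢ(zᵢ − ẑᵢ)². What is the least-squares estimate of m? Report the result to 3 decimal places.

m = 2.829

Entries of MᵀWM: Σwᵢ·x·x = 348, Σwᵢ·x = 44, Σwᵢ·1 = 9.
And Σwᵢ·x·z = 1168, Σwᵢ·z = 162.
MᵀWM·[m, b]ᵀ = MᵀWz becomes [[348, 44]; [44, 9]]·[m, b]ᵀ = [1168, 162]ᵀ.
det = 348·9 − 44² = 1196.
m = (1168·9 − 44·162)/1196 = 846/299; b = (348·162 − 44·1168)/1196 = 1246/299.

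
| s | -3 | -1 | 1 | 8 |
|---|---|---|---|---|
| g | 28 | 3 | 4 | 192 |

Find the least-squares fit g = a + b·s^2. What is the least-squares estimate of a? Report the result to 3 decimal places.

From the data, Σ1 = 4, Σs^2 = 75, Σs^2·s^2 = 4179.
Moment sums: Σg = 227, Σs^2·g = 12547.
MᵀM·[a, b]ᵀ = Mᵀg becomes [[4, 75]; [75, 4179]]·[a, b]ᵀ = [227, 12547]ᵀ.
Δ = 4·4179 − 75² = 11091.
a = (227·4179 − 75·12547)/11091 = 2536/3697; b = (4·12547 − 75·227)/11091 = 33163/11091.

a = 0.686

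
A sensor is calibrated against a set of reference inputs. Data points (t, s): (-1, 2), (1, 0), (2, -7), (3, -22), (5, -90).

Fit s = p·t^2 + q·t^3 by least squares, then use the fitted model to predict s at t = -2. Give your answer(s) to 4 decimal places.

With design matrix A, AᵀA = [[724, 3400]; [3400, 16420]] and Aᵀs = [-2474, -11902]ᵀ.
Eliminating q: 16420·(row 1) − 3400·(row 2) gives 328080·p = 16420·(-2474) − 3400·(-11902) = -156280, so p = -3907/8202.
Then q = ((-11902) − 3400·(-3907/8202))/16420 = -25681/41010.
At t = -2: ŝ = (-3907/8202)·(4) + (-25681/41010)·(-8) = 21218/6835.

ŝ = 3.1043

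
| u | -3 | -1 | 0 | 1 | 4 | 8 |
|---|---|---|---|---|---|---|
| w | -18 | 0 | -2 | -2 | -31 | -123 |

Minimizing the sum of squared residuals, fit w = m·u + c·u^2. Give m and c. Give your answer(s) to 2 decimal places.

Setting ∂/∂m … = 0 gives: 91·m + 549·c = -1056;  549·m + 4435·c = -8532.
(Σu·u = 91, Σu·u^2 = 549, Σu^2·u^2 = 4435, Σu·w = -1056, Σu^2·w = -8532.)
Eliminating c: 4435·(row 1) − 549·(row 2) gives 102184·m = 4435·(-1056) − 549·(-8532) = 708, so m = 177/25546.
Then c = ((-8532) − 549·(177/25546))/4435 = -49167/25546.

m = 0.01, c = -1.92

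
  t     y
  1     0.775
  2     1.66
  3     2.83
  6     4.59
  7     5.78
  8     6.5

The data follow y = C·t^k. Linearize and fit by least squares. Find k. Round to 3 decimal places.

k = 1.001

Linearized form: ln y = k·ln t + ln C. From the 6 transformed points,
XᵀX = [[13.0084, 7.6089]; [7.6089, 6]], rhs = [11.5308, 6.4423]ᵀ  (here Σln t = 7.6089, Σ(ln t)² = 13.0084, Σln y = 6.4423, Σln t·ln y = 11.5308).
Δ = 13.0084·6 − (7.6089)² = 20.1558; k = (11.5308·6 − 7.6089·6.4423)/20.1558 = 1.00052, ln C = (13.0084·6.4423 − 7.6089·11.5308)/20.1558 = -0.19509.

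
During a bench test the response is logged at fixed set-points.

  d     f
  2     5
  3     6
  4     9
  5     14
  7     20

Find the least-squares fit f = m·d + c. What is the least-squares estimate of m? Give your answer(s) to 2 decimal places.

m = 3.19

MᵀM·[m, c]ᵀ = Mᵀf reads: 103·m + 21·c = 274;  21·m + 5·c = 54.
(Σd·d = 103, Σd = 21, Σ1 = 5, Σd·f = 274, Σf = 54.)
Determinant 103·5 − 21² = 74.
m = (274·5 − 21·54)/74 = 118/37; c = (103·54 − 21·274)/74 = -96/37.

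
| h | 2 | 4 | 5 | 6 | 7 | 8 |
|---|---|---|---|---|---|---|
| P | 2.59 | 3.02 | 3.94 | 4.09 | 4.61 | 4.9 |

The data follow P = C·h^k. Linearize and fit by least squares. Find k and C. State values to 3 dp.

Let Y = ln P. Fitting Y = k·ln h + ln C by least squares:
XᵀX = [[16.3136, 9.5060]; [9.5060, 6]], rhs = [13.2010, 7.9541]ᵀ  (here Σln h = 9.5060, Σ(ln h)² = 16.3136, Σln P = 7.9541, Σln h·ln P = 13.2010).
Δ = 16.3136·6 − (9.5060)² = 7.5177; k = (13.2010·6 − 9.5060·7.9541)/7.5177 = 0.47809, ln C = (16.3136·7.9541 − 9.5060·13.2010)/7.5177 = 0.56822, so C = exp(0.56822) = 1.76513.

k = 0.478, C = 1.765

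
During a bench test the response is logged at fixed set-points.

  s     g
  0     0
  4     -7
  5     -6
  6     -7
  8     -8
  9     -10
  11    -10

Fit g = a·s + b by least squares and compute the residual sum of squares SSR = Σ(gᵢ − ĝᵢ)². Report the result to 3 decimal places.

SSR = 8.232

Normal-equation sums: Σs·s = 343, Σs = 43, Σ1 = 7.
For Xᵀg: Σs·g = -364, Σg = -48.
So XᵀX·[a, b]ᵀ = Xᵀg: [[343, 43]; [43, 7]]·[a, b]ᵀ = [-364, -48]ᵀ.
Determinant 343·7 − 43² = 552.
a = ((-364)·7 − 43·(-48))/552 = -121/138; b = (343·(-48) − 43·(-364))/552 = -203/138.
Residuals: 203/138, -93/46, -10/69, -37/138, 67/138, -44/69, 77/69; SSR = 568/69.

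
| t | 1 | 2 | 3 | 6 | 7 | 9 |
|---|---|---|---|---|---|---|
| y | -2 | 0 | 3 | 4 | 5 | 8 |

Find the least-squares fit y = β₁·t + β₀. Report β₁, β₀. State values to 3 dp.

Compute the Gram sums: Σt·t = 180, Σt = 28, Σ1 = 6.
Moment sums: Σt·y = 138, Σy = 18.
MᵀM·[β₁, β₀]ᵀ = Mᵀy becomes [[180, 28]; [28, 6]]·[β₁, β₀]ᵀ = [138, 18]ᵀ.
Eliminating β₀: 6·(row 1) − 28·(row 2) gives 296·β₁ = 6·138 − 28·18 = 324, so β₁ = 81/74.
Then β₀ = (18 − 28·(81/74))/6 = -78/37.

β₁ = 1.095, β₀ = -2.108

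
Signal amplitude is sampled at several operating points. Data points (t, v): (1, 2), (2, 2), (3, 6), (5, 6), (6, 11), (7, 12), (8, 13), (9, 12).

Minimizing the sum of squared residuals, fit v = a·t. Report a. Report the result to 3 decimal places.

With design matrix X, XᵀX = [[269]] and Xᵀv = [416]ᵀ.
a = 416/269 = 1.54647.

a = 1.546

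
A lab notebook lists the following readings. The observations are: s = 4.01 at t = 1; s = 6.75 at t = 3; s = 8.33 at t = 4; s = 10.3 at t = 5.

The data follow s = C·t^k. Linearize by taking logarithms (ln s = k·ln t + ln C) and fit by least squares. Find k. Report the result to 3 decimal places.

Linearized form: ln s = k·ln t + ln C. From the 4 transformed points,
AᵀA = [[5.7191, 4.0943]; [4.0943, 4]], rhs = [8.7900, 7.7503]ᵀ  (here Σln t = 4.0943, Σ(ln t)² = 5.7191, Σln s = 7.7503, Σln t·ln s = 8.7900).
Slope k = (n·Σln t·ln s − Σln t·Σln s)/(n·Σ(ln t)² − (Σln t)²) = (4·8.7900 − 4.0943·7.7503)/6.1125 = 0.56075; ln C = (Σln s − k·Σln t)/n = 1.36361.

k = 0.561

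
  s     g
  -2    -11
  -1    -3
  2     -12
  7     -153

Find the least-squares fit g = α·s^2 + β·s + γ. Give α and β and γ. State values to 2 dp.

α = -3.10, β = -0.21, γ = 0.56

Sums needed: Σs^2·s^2 = 2434, Σs^2·s = 342, Σs^2 = 58, Σs·s = 58, Σs = 6, Σ1 = 4.
For Xᵀg: Σs^2·g = -7592, Σs·g = -1070, Σg = -179.
Normal equations: [[2434, 342, 58]; [342, 58, 6]; [58, 6, 4]]·[α, β, γ]ᵀ = [-7592, -1070, -179]ᵀ.
Solving the 3×3 system (Gaussian elimination) gives α = -2247/724, β = -149/724, γ = 203/362.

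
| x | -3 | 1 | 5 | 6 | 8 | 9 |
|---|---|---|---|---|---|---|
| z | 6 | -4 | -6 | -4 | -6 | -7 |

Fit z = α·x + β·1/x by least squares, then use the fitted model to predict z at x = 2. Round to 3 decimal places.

ẑ = -3.526

Setting ∂/∂α … = 0 gives: 216·α + 6·β = -187;  6·α + (156409/129600)·β = -1691/180.
Δ = 216·(156409/129600) − 6² = 134809/600.
α = ((-187)·(156409/129600) − 6·(-1691/180))/(134809/600) = -21943363/29118744; β = (216·(-1691/180) − 6·(-187))/(134809/600) = -544320/134809.
At x = 2: ẑ = (-21943363/29118744)·(2) + (-544320/134809)·(1/2) = -51336643/14559372.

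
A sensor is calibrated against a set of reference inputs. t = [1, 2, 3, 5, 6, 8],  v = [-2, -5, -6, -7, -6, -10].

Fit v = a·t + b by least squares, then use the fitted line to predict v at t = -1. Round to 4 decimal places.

From the data, Σt·t = 139, Σt = 25, Σ1 = 6.
Right-hand side: Σt·v = -181, Σv = -36.
AᵀA·[a, b]ᵀ = Aᵀv becomes [[139, 25]; [25, 6]]·[a, b]ᵀ = [-181, -36]ᵀ.
Determinant 139·6 − 25² = 209.
a = ((-181)·6 − 25·(-36))/209 = -186/209; b = (139·(-36) − 25·(-181))/209 = -479/209.
At t = -1: v̂ = (-186/209)·(-1) + (-479/209)·(1) = -293/209.

v̂ = -1.4019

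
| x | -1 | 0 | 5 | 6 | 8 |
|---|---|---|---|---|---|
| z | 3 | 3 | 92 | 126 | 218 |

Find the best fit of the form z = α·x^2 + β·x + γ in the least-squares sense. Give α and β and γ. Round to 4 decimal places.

Sums needed: Σx^2·x^2 = 6018, Σx^2·x = 852, Σx^2 = 126, Σx·x = 126, Σx = 18, Σ1 = 5.
And Σx^2·z = 20791, Σx·z = 2957, Σz = 442.
So MᵀM·[α, β, γ]ᵀ = Mᵀz: [[6018, 852, 126]; [852, 126, 18]; [126, 18, 5]]·[α, β, γ]ᵀ = [20791, 2957, 442]ᵀ.
Solving the 3×3 system (Gaussian elimination) gives α = 38837/12714, β = 30917/12714, γ = 5654/2119.

α = 3.0547, β = 2.4317, γ = 2.6682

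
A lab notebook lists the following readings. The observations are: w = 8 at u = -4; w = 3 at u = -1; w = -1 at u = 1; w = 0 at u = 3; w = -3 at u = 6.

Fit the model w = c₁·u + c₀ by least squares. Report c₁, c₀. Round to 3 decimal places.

From the data, Σu·u = 63, Σu = 5, Σ1 = 5.
Moment sums: Σu·w = -54, Σw = 7.
AᵀA·[c₁, c₀]ᵀ = Aᵀw becomes [[63, 5]; [5, 5]]·[c₁, c₀]ᵀ = [-54, 7]ᵀ.
Δ = 63·5 − 5² = 290.
c₁ = ((-54)·5 − 5·7)/290 = -61/58; c₀ = (63·7 − 5·(-54))/290 = 711/290.

c₁ = -1.052, c₀ = 2.452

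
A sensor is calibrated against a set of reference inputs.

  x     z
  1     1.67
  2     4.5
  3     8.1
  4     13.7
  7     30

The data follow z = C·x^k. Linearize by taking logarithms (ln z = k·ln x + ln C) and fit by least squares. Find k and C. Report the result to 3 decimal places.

k = 1.496, C = 1.636

Linearized form: ln z = k·ln x + ln C. From the 5 transformed points,
XᵀX = [[7.3958, 5.1240]; [5.1240, 5]], rhs = [13.5876, 10.1274]ᵀ  (here Σln x = 5.1240, Σ(ln x)² = 7.3958, Σln z = 10.1274, Σln x·ln z = 13.5876).
Δ = 7.3958·5 − (5.1240)² = 10.7239; k = (13.5876·5 − 5.1240·10.1274)/10.7239 = 1.49626, ln C = (7.3958·10.1274 − 5.1240·13.5876)/10.7239 = 0.49211, so C = exp(0.49211) = 1.63577.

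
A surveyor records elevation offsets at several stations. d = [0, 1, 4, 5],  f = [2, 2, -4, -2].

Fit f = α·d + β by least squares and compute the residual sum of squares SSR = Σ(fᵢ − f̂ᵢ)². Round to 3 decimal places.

Forming XᵀX = [[42, 10]; [10, 4]] and Xᵀf = [-24, -2]ᵀ gives XᵀX·[α, β]ᵀ = Xᵀf.
Δ = 42·4 − 10² = 68.
α = ((-24)·4 − 10·(-2))/68 = -19/17; β = (42·(-2) − 10·(-24))/68 = 39/17.
Residuals: -5/17, 14/17, -31/17, 22/17; SSR = 98/17.

SSR = 5.765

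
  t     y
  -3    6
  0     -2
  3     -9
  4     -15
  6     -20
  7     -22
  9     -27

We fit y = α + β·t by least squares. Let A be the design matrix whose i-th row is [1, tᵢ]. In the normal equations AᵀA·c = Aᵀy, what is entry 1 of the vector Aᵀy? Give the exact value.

Entry 1 ↔ basis 1, so (Aᵀy)_{1} = Σᵢ yᵢ = (1)·(6) + (1)·(-2) + (1)·(-9) + (1)·(-15) + (1)·(-20) + (1)·(-22) + (1)·(-27) = -89.

-89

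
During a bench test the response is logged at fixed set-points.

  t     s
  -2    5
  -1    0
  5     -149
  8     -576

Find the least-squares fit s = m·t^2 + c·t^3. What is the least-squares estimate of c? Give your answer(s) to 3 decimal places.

From the data, Σt^2·t^2 = 4738, Σt^2·t^3 = 35860, Σt^3·t^3 = 277834.
Right-hand side: Σt^2·s = -40569, Σt^3·s = -313577.
Determinant 4738·277834 − 35860² = 30437892.
m = ((-40569)·277834 − 35860·(-313577))/30437892 = -13288163/15218946; c = (4738·(-313577) − 35860·(-40569))/30437892 = -15461743/15218946.

c = -1.016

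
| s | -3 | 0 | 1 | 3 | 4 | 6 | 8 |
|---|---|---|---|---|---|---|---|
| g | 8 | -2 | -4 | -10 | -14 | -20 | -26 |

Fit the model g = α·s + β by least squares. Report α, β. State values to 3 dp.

α = -3.086, β = -1.339

Compute the Gram sums: Σs·s = 135, Σs = 19, Σ1 = 7.
And Σs·g = -442, Σg = -68.
Eliminating β: 7·(row 1) − 19·(row 2) gives 584·α = 7·(-442) − 19·(-68) = -1802, so α = -901/292.
Then β = ((-68) − 19·(-901/292))/7 = -391/292.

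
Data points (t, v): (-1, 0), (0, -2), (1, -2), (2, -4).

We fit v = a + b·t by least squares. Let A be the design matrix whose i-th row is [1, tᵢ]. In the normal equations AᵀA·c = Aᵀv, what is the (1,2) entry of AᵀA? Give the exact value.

Row 1 ↔ basis 1, column 2 ↔ basis t, so (AᵀA)_{1,2} = Σᵢ t = (1)·(-1) + (1)·(0) + (1)·(1) + (1)·(2) = 2.

2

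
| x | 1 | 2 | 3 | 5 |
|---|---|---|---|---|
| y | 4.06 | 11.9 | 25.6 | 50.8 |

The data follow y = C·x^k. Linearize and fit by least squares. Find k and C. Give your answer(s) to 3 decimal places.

k = 1.592, C = 4.088

Let Y = ln y. Fitting Y = k·ln x + ln C by least squares:
XᵀX = [[4.2777, 3.4012]; [3.4012, 4]], rhs = [11.6007, 11.0482]ᵀ  (here Σln x = 3.4012, Σ(ln x)² = 4.2777, Σln y = 11.0482, Σln x·ln y = 11.6007).
Solving (det = 5.5426): k = 1.59230, ln C = 1.40812, so C = exp(1.40812) = 4.08828.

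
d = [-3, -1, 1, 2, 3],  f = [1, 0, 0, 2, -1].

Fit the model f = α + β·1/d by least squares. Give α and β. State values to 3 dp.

α = 0.394, β = 0.055

Forming MᵀM = [[5, 1/2]; [1/2, 89/36]] and Mᵀf = [2, 1/3]ᵀ gives MᵀM·[α, β]ᵀ = Mᵀf.
Δ = 5·(89/36) − (1/2)² = 109/9.
α = (2·(89/36) − (1/2)·(1/3))/(109/9) = 43/109; β = (5·(1/3) − (1/2)·2)/(109/9) = 6/109.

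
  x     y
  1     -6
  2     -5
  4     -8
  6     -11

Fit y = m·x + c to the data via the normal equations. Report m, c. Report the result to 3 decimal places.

m = -1.119, c = -3.864

Normal-equation sums: Σx·x = 57, Σx = 13, Σ1 = 4.
Moment sums: Σx·y = -114, Σy = -30.
Eliminating c: 4·(row 1) − 13·(row 2) gives 59·m = 4·(-114) − 13·(-30) = -66, so m = -66/59.
Then c = ((-30) − 13·(-66/59))/4 = -228/59.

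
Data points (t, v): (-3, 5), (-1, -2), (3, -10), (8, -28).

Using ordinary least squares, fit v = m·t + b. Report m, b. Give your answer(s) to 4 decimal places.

AᵀA·[m, b]ᵀ = Aᵀv reads: 83·m + 7·b = -267;  7·m + 4·b = -35.
Determinant 83·4 − 7² = 283.
m = ((-267)·4 − 7·(-35))/283 = -823/283; b = (83·(-35) − 7·(-267))/283 = -1036/283.

m = -2.9081, b = -3.6608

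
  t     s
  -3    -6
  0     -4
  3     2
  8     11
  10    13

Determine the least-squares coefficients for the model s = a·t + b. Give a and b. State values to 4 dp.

a = 1.5734, b = -2.4642

The normal system XᵀX·[a, b]ᵀ = Xᵀs is [[182, 18]; [18, 5]]·[a, b]ᵀ = [242, 16]ᵀ.
Determinant 182·5 − 18² = 586.
a = (242·5 − 18·16)/586 = 461/293; b = (182·16 − 18·242)/586 = -722/293.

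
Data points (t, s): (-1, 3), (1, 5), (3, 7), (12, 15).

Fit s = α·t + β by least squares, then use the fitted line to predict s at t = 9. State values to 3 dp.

Sums needed: Σt·t = 155, Σt = 15, Σ1 = 4.
Moment sums: Σt·s = 203, Σs = 30.
AᵀA·[α, β]ᵀ = Aᵀs becomes [[155, 15]; [15, 4]]·[α, β]ᵀ = [203, 30]ᵀ.
det = 155·4 − 15² = 395.
α = (203·4 − 15·30)/395 = 362/395; β = (155·30 − 15·203)/395 = 321/79.
At t = 9: ŝ = (362/395)·(9) + (321/79)·(1) = 4863/395.

ŝ = 12.311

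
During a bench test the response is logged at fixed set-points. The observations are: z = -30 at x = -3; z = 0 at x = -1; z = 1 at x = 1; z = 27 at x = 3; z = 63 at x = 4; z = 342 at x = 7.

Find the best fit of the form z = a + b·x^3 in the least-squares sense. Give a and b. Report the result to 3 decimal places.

The normal equations are: 6·a + 407·b = 403;  407·a + 123205·b = 122878.
Eliminating b: 123205·(row 1) − 407·(row 2) gives 573581·a = 123205·403 − 407·122878 = -359731, so a = -359731/573581.
Then b = (122878 − 407·(-359731/573581))/123205 = 573247/573581.

a = -0.627, b = 0.999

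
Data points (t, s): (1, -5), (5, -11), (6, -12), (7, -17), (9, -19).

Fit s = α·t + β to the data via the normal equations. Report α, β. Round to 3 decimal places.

α = -1.807, β = -2.682

Setting ∂/∂α … = 0 gives: 192·α + 28·β = -422;  28·α + 5·β = -64.
Δ = 192·5 − 28² = 176.
α = ((-422)·5 − 28·(-64))/176 = -159/88; β = (192·(-64) − 28·(-422))/176 = -59/22.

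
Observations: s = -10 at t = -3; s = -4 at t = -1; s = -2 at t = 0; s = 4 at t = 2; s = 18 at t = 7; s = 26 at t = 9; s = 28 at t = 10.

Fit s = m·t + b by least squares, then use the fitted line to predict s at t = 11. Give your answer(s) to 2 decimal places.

ŝ = 30.87

Sums needed: Σt·t = 244, Σt = 24, Σ1 = 7.
For Aᵀs: Σt·s = 682, Σs = 60.
Δ = 244·7 − 24² = 1132.
m = (682·7 − 24·60)/1132 = 1667/566; b = (244·60 − 24·682)/1132 = -432/283.
At t = 11: ŝ = (1667/566)·(11) + (-432/283)·(1) = 17473/566.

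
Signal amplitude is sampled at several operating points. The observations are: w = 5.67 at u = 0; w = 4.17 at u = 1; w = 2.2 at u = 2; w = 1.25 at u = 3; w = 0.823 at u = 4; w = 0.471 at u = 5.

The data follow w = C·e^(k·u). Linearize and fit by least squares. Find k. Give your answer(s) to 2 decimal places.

Linearized form: ln w = k·u + ln C. From the 6 transformed points,
Σu = 15.0000, Σ(u)² = 55.0000, Σln w = 3.2270, Σu·ln w = -0.8694.
Equations: 55.0000·k + 15.0000·ln C = -0.8694;  15.0000·k + 6·ln C = 3.2270.
Slope k = (n·Σu·ln w − Σu·Σln w)/(n·Σ(u)² − (Σu)²) = (6·-0.8694 − 15.0000·3.2270)/105.0000 = -0.51068; ln C = (Σln w − k·Σu)/n = 1.81454.

k = -0.51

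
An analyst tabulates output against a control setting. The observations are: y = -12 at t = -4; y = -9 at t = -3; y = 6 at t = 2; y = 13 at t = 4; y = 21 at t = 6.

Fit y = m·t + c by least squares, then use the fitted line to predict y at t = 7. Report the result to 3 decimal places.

Sums needed: Σt·t = 81, Σt = 5, Σ1 = 5.
And Σt·y = 265, Σy = 19.
AᵀA·[m, c]ᵀ = Aᵀy becomes [[81, 5]; [5, 5]]·[m, c]ᵀ = [265, 19]ᵀ.
Determinant 81·5 − 5² = 380.
m = (265·5 − 5·19)/380 = 123/38; c = (81·19 − 5·265)/380 = 107/190.
At t = 7: ŷ = (123/38)·(7) + (107/190)·(1) = 2206/95.

ŷ = 23.221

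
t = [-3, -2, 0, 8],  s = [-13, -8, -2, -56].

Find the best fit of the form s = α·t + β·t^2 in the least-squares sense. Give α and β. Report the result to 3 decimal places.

Compute the Gram sums: Σt·t = 77, Σt·t^2 = 477, Σt^2·t^2 = 4193.
Right-hand side: Σt·s = -393, Σt^2·s = -3733.
Eliminating β: 4193·(row 1) − 477·(row 2) gives 95332·α = 4193·(-393) − 477·(-3733) = 132792, so α = 33198/23833.
Then β = ((-3733) − 477·(33198/23833))/4193 = -24995/23833.

α = 1.393, β = -1.049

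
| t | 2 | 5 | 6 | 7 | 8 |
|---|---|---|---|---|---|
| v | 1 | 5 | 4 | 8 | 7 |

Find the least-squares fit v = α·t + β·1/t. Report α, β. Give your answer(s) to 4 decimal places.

From the data, Σt·t = 178, Σt·1/t = 5, Σ1/t·1/t = 249649/705600.
And Σt·v = 163, Σ1/t·v = 703/168.
So MᵀM·[α, β]ᵀ = Mᵀv: [[178, 5]; [5, 249649/705600]]·[α, β]ᵀ = [163, 703/168]ᵀ.
Eliminating β: (249649/705600)·(row 1) − 5·(row 2) gives (13398761/352800)·α = (249649/705600)·163 − 5·(703/168) = 25929787/705600, so α = 25929787/26797522.
Then β = ((703/168) − 5·(25929787/26797522))/(249649/705600) = -24750600/13398761.

α = 0.9676, β = -1.8472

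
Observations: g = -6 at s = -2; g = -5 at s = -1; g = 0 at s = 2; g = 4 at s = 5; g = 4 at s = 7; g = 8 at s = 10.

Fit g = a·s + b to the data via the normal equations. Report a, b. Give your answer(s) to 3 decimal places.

XᵀX·[a, b]ᵀ = Xᵀg reads: 183·a + 21·b = 145;  21·a + 6·b = 5.
Δ = 183·6 − 21² = 657.
a = (145·6 − 21·5)/657 = 85/73; b = (183·5 − 21·145)/657 = -710/219.

a = 1.164, b = -3.242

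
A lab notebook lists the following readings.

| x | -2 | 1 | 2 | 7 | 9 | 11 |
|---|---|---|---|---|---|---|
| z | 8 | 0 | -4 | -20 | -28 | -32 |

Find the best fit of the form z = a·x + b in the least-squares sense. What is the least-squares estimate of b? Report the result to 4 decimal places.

Entries of MᵀM: Σx·x = 260, Σx = 28, Σ1 = 6.
And Σx·z = -768, Σz = -76.
MᵀM·[a, b]ᵀ = Mᵀz becomes [[260, 28]; [28, 6]]·[a, b]ᵀ = [-768, -76]ᵀ.
Δ = 260·6 − 28² = 776.
a = ((-768)·6 − 28·(-76))/776 = -310/97; b = (260·(-76) − 28·(-768))/776 = 218/97.

b = 2.2474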